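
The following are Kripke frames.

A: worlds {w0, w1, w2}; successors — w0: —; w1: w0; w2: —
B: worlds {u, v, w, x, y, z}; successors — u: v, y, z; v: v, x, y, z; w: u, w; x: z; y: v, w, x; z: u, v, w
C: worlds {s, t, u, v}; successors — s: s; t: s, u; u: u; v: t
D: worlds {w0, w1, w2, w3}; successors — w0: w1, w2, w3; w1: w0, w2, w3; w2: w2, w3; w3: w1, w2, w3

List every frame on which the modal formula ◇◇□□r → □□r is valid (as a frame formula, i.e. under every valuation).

Frame correspondent (Sahlqvist): ∀x ∀y ∀z ((xR²y ∧ xR²z) → ∃w (yR²w ∧ z = w)) — i.e. a generalized confluence (Geach) condition.
A: ✓.
B: fails — uR²w, uR²x but no t with wR²t and x=t.
C: fails — tR²s, tR²u but no w with sR²w and u=w.
D: fails — w0R²w1, w0R²w0 but no w with w1R²w and w0=w.
Valid on: A.

A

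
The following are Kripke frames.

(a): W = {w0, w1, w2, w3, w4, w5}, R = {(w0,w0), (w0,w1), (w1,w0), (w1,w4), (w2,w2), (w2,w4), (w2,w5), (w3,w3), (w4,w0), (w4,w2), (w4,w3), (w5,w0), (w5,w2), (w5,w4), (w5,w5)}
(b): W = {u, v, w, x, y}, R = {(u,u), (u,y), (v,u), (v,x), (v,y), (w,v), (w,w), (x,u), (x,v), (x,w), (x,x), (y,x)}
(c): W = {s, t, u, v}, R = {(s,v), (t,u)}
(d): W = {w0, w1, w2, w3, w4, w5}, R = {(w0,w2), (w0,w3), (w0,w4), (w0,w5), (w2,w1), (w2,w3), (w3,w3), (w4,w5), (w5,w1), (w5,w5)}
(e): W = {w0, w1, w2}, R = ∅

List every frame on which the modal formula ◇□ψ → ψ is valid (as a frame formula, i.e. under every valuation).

(e)

The schema corresponds to symmetry: ∀x ∀y (Rxy → Ryx).
(a): fails — Rw4w0 but not Rw0w4.
(b): fails — Rxw but not Rwx.
(c): fails — Rtu but not Rut.
(d): fails — Rw0w4 but not Rw4w0.
(e): holds.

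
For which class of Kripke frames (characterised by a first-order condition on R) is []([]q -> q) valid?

Suppose □(□q→q) is valid. Take Rxy and set V(q)={w : Ryw}. Then at y, □q holds; since □(□q→q) at x, □q→q at y, so q at y, i.e. Ryy.

Shift-reflexivity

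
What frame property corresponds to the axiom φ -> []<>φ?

symmetry

Suppose φ→□◇φ is valid. Take Rxy and set V(φ)={x}. Then φ at x, so □◇φ at x, so ◇φ at y, so some z with Ryz has φ; z=x, i.e. Ryx.
The converse is a direct semantic check.
Frame condition: forall x forall y (Rxy -> Ryx).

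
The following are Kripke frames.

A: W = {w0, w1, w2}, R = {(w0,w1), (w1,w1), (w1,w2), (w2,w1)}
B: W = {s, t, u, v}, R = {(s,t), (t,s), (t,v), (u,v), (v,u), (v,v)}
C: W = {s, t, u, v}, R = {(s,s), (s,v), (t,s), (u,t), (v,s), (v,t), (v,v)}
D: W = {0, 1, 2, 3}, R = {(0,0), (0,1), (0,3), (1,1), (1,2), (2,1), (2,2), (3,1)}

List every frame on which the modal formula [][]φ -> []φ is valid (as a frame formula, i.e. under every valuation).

Frame correspondent (Sahlqvist): forall x forall y (Rxy -> exists z (Rxz & Rzy)) — i.e. density.
A: ✓.
B: fails — Rts but no z with Rtz and Rzs.
C: fails — Rut but no z with Ruz and Rzt.
D: ✓.
Valid on: A, D.

A, D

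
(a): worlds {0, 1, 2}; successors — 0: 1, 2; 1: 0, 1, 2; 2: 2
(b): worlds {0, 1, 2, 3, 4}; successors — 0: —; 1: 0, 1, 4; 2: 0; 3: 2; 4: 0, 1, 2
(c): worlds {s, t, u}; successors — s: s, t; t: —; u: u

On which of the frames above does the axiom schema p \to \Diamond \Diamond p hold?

This is the axiom for a generalized confluence (Geach) condition; its first-order frame correspondent is \forall x \exists w (x = w \wedge x R^2 w).
(a): satisfies the condition.
(b): fails — at 0 but no w with 0=w and 0R²w.
(c): fails — at t but no w with t=w and tR²w.
Valid on: (a).

(a)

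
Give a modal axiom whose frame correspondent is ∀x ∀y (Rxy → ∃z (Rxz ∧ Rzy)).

□□ψ → □ψ

The condition is density. The C4 schema □□ψ → □ψ defines it.
Suppose □□ψ→□ψ is valid. Take Rxy and set V(ψ)={w : xR²w}. Then □□ψ at x, so □ψ at x, so ψ at y, i.e. ∃z(Rxz∧Rzy).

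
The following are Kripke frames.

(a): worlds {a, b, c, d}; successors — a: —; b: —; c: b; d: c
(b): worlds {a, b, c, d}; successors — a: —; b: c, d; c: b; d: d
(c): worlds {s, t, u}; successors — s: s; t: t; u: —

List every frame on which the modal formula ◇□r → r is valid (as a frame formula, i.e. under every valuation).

The schema corresponds to a generalized confluence (Geach) condition: ∀x ∀y (xRy → ∃w (yRw ∧ x = w)).
(a): fails — cRb but no w with bRw and c=w.
(b): fails — bRd but no w with dRw and b=w.
(c): satisfies the condition.
Valid on: (c).

(c)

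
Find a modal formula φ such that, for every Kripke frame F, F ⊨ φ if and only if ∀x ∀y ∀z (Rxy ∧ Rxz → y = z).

◇ψ → □ψ

A defining formula is ◇ψ → □ψ (the CD axiom).
Suppose ◇ψ→□ψ is valid. Take Rxy, Rxz and set V(ψ)={y}. Then ◇ψ at x, so □ψ at x, so ψ at z, i.e. z=y.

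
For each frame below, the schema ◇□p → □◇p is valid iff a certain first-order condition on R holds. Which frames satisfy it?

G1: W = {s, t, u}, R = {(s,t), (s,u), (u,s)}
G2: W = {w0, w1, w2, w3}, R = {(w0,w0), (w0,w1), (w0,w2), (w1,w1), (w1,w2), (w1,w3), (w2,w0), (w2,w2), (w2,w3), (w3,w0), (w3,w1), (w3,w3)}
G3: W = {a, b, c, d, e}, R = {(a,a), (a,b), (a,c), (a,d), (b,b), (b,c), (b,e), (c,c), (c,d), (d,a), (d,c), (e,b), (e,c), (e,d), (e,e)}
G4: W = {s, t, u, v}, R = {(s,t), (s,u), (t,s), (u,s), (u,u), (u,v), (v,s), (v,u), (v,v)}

The schema corresponds to convergence: ∀x ∀y ∀z (Rxy ∧ Rxz → ∃w (Ryw ∧ Rzw)).
G1: fails — Rsu and Rst but u and t have no common successor.
G2: holds.
G3: holds.
G4: holds.
Valid on: G2, G3, G4.

G2, G3, G4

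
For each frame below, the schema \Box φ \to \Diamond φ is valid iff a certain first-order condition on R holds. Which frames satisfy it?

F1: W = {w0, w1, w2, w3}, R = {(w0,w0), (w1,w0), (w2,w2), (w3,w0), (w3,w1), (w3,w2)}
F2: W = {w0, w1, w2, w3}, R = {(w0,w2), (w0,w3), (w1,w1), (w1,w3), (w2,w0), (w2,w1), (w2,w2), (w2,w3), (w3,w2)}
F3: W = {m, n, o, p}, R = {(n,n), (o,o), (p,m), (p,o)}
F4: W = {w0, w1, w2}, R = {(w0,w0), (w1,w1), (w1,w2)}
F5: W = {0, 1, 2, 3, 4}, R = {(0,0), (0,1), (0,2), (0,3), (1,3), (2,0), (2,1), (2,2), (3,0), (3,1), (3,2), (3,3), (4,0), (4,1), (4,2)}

F1, F2, F5

This is the axiom for seriality; its first-order frame correspondent is \forall x \exists y Rxy.
F1: satisfies the condition.
F2: satisfies the condition.
F3: fails — world m has no successor.
F4: fails — world w2 has no successor.
F5: satisfies the condition.
Valid on: F1, F2, F5.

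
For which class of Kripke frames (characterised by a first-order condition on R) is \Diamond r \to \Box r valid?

partial functionality: \forall x \forall y \forall z (Rxy \wedge Rxz \to y = z)

Suppose ◇r→□r is valid. Take Rxy, Rxz and set V(r)={y}. Then ◇r at x, so □r at x, so r at z, i.e. z=y.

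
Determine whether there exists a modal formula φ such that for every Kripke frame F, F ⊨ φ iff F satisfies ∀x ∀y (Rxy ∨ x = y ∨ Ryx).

Any modally definable frame class is closed under disjoint unions.
Take 2 disjoint single-world reflexive frames: each is trivially connected, but their disjoint union has 2 worlds with no edge between distinct components, so it is not connected.
So the class is not modally definable.

No — not modally definable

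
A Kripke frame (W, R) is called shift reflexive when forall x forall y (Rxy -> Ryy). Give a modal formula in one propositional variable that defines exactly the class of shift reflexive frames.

The condition is shift-reflexivity. The T□ schema □(□ψ → ψ) defines it.

□(□ψ → ψ)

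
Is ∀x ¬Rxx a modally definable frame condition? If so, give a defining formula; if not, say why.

Not definable by any modal formula

Modal frame validity is preserved under surjective bounded morphisms.
The 5-cycle (worlds w0,w1,w2,w3,w4 with w0→w1→w2→w3→w4→w0) is irreflexive, and the map sending every world to a single reflexive point • is a surjective bounded morphism (forth: every edge maps to (•,•); back: every world has a successor). So any modal formula valid on the 5-cycle is also valid on the reflexive point, which is not irreflexive.
So the class is not modally definable.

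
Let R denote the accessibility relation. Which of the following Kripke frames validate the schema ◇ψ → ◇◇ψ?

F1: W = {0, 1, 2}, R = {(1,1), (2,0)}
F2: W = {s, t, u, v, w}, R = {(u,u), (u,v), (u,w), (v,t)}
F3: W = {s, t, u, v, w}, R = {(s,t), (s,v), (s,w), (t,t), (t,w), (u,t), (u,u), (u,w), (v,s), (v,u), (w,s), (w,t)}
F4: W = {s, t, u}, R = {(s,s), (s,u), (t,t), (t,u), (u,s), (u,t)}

F4

Frame correspondent (Sahlqvist): ∀x ∀y (xRy → ∃w (y = w ∧ xR²w)) — i.e. a generalized confluence (Geach) condition.
F1: fails — 2R0 but no w with 0=w and 2R²w.
F2: fails — vRt but no w* with t=w* and vR²w*.
F3: fails — sRv but no w* with v=w* and sR²w*.
F4: holds.
Valid on: F4.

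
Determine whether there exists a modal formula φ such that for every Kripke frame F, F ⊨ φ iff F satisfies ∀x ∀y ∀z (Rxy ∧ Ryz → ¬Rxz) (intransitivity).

Modal frame validity is preserved under surjective bounded morphisms.
The 7-cycle (worlds 0,1,2,3,4,5,6 with 0→1→2→3→4→5→6→0) is intransitive. Mapping every world to a single reflexive point • is a surjective bounded morphism; the reflexive point is not intransitive (R••∧R•• but R••).
Hence intransitivity is not modally definable.

No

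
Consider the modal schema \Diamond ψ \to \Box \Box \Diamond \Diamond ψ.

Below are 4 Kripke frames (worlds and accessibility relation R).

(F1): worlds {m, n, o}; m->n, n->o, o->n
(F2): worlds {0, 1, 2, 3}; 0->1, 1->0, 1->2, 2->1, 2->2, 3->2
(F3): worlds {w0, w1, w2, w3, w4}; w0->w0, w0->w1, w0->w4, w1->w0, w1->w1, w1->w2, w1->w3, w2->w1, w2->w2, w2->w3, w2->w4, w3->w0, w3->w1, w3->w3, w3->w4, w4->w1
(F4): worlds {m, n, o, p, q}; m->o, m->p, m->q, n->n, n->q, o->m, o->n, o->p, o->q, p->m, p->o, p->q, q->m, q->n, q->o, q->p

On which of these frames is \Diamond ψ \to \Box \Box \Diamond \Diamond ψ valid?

(F4)

The schema corresponds to a generalized confluence (Geach) condition: \forall x \forall y \forall z ((xRy \wedge x R^2 z) \to \exists w (y = w \wedge z R^2 w)).
(F1): fails — mRn, mR²o but no w with n=w and oR²w.
(F2): fails — 0R1, 0R²0 but no w with 1=w and 0R²w.
(F3): fails — w0Rw4, w0R²w4 but no w with w4=w and w4R²w.
(F4): holds.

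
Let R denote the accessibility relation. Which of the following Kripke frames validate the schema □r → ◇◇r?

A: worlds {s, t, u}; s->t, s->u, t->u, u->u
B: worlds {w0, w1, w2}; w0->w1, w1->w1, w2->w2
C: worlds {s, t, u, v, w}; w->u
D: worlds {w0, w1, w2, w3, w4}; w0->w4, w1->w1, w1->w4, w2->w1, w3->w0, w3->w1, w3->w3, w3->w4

A, B

Frame correspondent (Sahlqvist): ∀x ∃w (xRw ∧ xR²w) — i.e. a generalized confluence (Geach) condition.
A: satisfies the condition.
B: satisfies the condition.
C: fails — at s but no w* with sRw* and sR²w*.
D: fails — at w0 but no w with w0Rw and w0R²w.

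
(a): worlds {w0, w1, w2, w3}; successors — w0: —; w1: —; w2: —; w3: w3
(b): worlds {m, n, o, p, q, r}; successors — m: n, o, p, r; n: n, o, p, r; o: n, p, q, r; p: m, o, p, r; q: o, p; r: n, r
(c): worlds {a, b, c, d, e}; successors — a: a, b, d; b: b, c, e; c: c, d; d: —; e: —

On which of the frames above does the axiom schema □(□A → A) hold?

This is the axiom for shift-reflexivity; its first-order frame correspondent is ∀x ∀y (Rxy → Ryy).
(a): holds.
(b): fails — Rpm but not Rmm.
(c): fails — Rcd but not Rdd.
Valid on: (a).

(a)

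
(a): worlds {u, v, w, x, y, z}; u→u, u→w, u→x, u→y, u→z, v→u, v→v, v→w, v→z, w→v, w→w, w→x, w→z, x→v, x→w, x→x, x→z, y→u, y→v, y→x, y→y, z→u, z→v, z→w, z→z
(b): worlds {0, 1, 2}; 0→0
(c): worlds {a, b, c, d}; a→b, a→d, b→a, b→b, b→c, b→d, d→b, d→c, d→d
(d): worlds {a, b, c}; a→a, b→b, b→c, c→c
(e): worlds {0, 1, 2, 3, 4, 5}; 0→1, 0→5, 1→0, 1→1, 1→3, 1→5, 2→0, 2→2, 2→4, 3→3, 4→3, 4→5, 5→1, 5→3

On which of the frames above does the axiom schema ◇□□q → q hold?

(b)

Frame correspondent (Sahlqvist): ∀x ∀y (xRy → ∃w (yR²w ∧ x = w)) — i.e. a generalized confluence (Geach) condition.
(a): fails — yRx but no t with xR²t and y=t.
(b): holds.
(c): fails — bRc but no w with cR²w and b=w.
(d): fails — bRc but no w with cR²w and b=w.
(e): fails — 1R3 but no w with 3R²w and 1=w.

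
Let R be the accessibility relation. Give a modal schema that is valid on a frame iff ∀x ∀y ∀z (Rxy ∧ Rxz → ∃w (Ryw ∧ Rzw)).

A defining formula is ◇□r → □◇r (the .2 axiom).
Suppose ◇□r→□◇r is valid. Take Rxy, Rxz and set V(r)={w : Ryw}. Then □r at y so ◇□r at x, so □◇r at x, so ◇r at z, giving w with Rzw and Ryw.

◇□r → □◇r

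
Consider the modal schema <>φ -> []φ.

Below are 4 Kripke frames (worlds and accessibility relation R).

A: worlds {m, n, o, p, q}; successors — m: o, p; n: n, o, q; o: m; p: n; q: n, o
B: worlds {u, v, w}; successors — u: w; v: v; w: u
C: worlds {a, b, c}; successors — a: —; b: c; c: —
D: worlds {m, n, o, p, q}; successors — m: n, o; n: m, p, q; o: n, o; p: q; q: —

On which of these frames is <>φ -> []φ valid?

This is the axiom for partial functionality; its first-order frame correspondent is forall x forall y forall z (Rxy & Rxz -> y = z).
A: fails — m sees both o and p.
B: ✓.
C: ✓.
D: fails — m sees both n and o.

B, C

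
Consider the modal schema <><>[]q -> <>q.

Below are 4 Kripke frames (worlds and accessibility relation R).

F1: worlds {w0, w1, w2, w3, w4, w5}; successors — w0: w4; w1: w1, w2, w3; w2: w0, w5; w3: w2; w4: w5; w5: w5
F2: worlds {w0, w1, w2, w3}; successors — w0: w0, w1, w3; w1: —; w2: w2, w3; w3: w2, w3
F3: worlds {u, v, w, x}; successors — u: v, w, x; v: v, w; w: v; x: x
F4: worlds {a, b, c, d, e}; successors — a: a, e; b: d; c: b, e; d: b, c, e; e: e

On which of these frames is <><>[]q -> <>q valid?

F3

This is the axiom for a generalized confluence (Geach) condition; its first-order frame correspondent is forall x forall y (x R^2 y -> exists w (yRw & xRw)).
F1: fails — w0R²w5 but no w with w5Rw and w0Rw.
F2: fails — w0R²w1 but no w with w1Rw and w0Rw.
F3: ✓.
F4: fails — bR²c but no w with cRw and bRw.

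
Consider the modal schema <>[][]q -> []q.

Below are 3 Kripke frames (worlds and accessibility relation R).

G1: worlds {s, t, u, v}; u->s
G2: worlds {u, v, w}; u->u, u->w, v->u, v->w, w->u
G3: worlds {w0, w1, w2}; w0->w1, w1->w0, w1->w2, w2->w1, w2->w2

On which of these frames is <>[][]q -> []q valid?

G2, G3

Frame correspondent (Sahlqvist): forall x forall y forall z ((xRy & xRz) -> exists w (y R^2 w & z = w)) — i.e. a generalized confluence (Geach) condition.
G1: fails — uRs, uRs but no w with sR²w and s=w.
G2: satisfies the condition.
G3: satisfies the condition.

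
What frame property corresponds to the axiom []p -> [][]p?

Suppose □p→□□p is valid. Take Rxy, Ryz and set V(p)={w : Rxw}. Then □p at x, so □□p at x, so □p at y, so p at z, i.e. Rxz.
The converse is a direct semantic check.
So the correspondent is transitivity.

transitivity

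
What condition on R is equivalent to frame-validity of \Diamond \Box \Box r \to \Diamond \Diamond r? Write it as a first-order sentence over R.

This is a Sahlqvist (Geach-type) schema ◇^1□^2r → □^0◇^2r.
First-order correspondent: \forall x \forall y (xRy \to \exists w (y R^2 w \wedge x R^2 w)).

\forall x \forall y (xRy \to \exists w (y R^2 w \wedge x R^2 w))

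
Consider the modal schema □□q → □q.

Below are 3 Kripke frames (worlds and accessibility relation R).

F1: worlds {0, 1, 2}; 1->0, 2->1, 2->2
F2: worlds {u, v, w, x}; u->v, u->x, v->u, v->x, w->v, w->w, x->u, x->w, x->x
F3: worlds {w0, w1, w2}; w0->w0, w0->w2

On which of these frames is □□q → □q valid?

This is the axiom for density; its first-order frame correspondent is ∀x ∀y (Rxy → ∃z (Rxz ∧ Rzy)).
F1: fails — R10 but no z with R1z and Rz0.
F2: fails — Ruv but no z with Ruz and Rzv.
F3: holds.

F3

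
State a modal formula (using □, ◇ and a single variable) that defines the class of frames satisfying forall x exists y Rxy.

The condition is seriality. The D schema □r → ◇r defines it.
Suppose □r→◇r is valid. At any x set V(r)=W. Then □r at x, so ◇r at x, so x has a successor.

□r → ◇r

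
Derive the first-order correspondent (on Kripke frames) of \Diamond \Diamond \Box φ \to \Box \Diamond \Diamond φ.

This is a Sahlqvist (Geach-type) schema ◇^2□^1φ → □^1◇^2φ.
Minimal-valuation argument: fix x; take any y with xR^2y and any z with xR^1z. Set V(φ) to the set of worlds R-reachable from y in exactly 1 step. Then □^1φ holds at y, so the antecedent holds at x; validity forces ◇^2φ at z, giving a w with zR^2w and yR^1w.
First-order correspondent: \forall x \forall y \forall z ((x R^2 y \wedge xRz) \to \exists w (yRw \wedge z R^2 w)).

\forall x \forall y \forall z ((x R^2 y \wedge xRz) \to \exists w (yRw \wedge z R^2 w))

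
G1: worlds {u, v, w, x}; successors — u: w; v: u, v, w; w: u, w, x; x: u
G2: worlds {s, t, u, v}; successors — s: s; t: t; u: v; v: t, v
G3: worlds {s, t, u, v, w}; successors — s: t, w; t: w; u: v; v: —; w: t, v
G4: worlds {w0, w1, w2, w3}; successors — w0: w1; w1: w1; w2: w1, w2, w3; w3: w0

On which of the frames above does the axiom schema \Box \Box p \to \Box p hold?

Frame correspondent (Sahlqvist): \forall x \forall y (Rxy \to \exists z (Rxz \wedge Rzy)) — i.e. density.
G1: fails — Rxu but no z with Rxz and Rzu.
G2: condition met.
G3: fails — Ruv but no z with Ruz and Rzv.
G4: fails — Rw3w0 but no z with Rw3z and Rzw0.
Valid on: G2.

G2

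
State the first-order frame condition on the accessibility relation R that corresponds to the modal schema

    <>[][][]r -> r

forall x forall y (xRy -> exists w (y R^3 w & x = w))

This is a Sahlqvist (Geach-type) schema ◇^1□^3r → □^0◇^0r.
Minimal-valuation argument: fix x; take any y with xR^1y and any z with xR^0z. Set V(r) to the set of worlds R-reachable from y in exactly 3 steps. Then □^3r holds at y, so the antecedent holds at x; validity forces ◇^0r at z, giving a w with zR^0w and yR^3w.
First-order correspondent: forall x forall y (xRy -> exists w (y R^3 w & x = w)).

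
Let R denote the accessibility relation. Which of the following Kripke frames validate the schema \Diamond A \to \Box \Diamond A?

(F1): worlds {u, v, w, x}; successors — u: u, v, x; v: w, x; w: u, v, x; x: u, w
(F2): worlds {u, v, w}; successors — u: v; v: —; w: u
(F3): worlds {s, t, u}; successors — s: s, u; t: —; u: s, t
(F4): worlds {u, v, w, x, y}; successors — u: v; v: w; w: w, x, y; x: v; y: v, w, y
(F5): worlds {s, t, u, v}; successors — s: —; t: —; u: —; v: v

(F5)

Frame correspondent (Sahlqvist): \forall x \forall y \forall z (Rxy \wedge Rxz \to Ryz) — i.e. the Euclidean property.
(F1): fails — Ruv and Ruv but not Rvv.
(F2): fails — Ruv and Ruv but not Rvv.
(F3): fails — Rsu and Rsu but not Ruu.
(F4): fails — Ruv and Ruv but not Rvv.
(F5): holds.
Valid on: (F5).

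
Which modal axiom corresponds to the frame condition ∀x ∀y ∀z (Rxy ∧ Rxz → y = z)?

This is partial functionality; the standard corresponding axiom is CD: ◇ψ → □ψ.
Suppose ◇ψ→□ψ is valid. Take Rxy, Rxz and set V(ψ)={y}. Then ◇ψ at x, so □ψ at x, so ψ at z, i.e. z=y.

◇ψ → □ψ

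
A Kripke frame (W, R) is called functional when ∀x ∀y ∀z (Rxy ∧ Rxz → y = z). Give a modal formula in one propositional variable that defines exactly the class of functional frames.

This is partial functionality; the standard corresponding axiom is CD: ◇s → □s.

◇s → □s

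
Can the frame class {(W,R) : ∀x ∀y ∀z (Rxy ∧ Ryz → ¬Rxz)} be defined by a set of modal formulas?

Any modally definable frame class is closed under surjective bounded morphisms.
The 3-cycle (worlds 0,1,2 with 0→1→2→0) is intransitive. Mapping every world to a single reflexive point • is a surjective bounded morphism; the reflexive point is not intransitive (R••∧R•• but R••).
Hence intransitivity is not modally definable.

No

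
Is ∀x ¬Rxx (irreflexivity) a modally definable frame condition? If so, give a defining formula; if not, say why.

If a class were modally definable it would be closed under surjective bounded morphisms (Goldblatt–Thomason).
The 4-cycle (worlds 0,1,2,3 with 0→1→2→3→0) is irreflexive, and the map sending every world to a single reflexive point • is a surjective bounded morphism (forth: every edge maps to (•,•); back: every world has a successor). So any modal formula valid on the 4-cycle is also valid on the reflexive point, which is not irreflexive.
So no modal formula (or set of formulas) defines exactly the irreflexive frames.

No — not modally definable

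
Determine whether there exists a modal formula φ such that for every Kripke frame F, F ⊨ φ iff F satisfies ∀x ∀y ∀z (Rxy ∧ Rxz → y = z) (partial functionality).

Yes, by ◇q → □q

The condition is partial functionality. A defining modal formula is ◇q → □q.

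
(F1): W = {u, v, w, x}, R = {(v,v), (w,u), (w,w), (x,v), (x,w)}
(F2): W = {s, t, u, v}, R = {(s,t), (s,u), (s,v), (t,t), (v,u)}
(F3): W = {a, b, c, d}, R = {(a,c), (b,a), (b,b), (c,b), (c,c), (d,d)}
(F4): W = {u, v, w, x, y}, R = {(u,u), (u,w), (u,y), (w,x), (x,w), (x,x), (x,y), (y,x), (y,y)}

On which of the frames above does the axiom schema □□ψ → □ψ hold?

(F1), (F3), (F4)

This is the axiom for density; its first-order frame correspondent is ∀x ∀y (Rxy → ∃z (Rxz ∧ Rzy)).
(F1): ✓.
(F2): fails — Rvu but no z with Rvz and Rzu.
(F3): ✓.
(F4): ✓.
Valid on: (F1), (F3), (F4).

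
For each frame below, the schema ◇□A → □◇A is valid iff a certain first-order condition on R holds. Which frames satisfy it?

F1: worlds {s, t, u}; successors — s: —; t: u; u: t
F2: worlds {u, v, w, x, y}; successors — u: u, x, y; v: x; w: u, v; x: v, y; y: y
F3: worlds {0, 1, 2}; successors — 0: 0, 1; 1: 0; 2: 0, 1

The schema corresponds to convergence: ∀x ∀y ∀z (Rxy ∧ Rxz → ∃w (Ryw ∧ Rzw)).
F1: satisfies the condition.
F2: fails — Rxy and Rxv but y and v have no common successor.
F3: satisfies the condition.

F1, F3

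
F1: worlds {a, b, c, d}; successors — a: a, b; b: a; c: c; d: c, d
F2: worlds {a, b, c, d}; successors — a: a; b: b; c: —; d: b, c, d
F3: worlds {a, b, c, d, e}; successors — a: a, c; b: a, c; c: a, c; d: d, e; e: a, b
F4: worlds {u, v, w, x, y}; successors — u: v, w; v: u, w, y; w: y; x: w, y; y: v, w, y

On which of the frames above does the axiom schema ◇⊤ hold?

This is the axiom for seriality; its first-order frame correspondent is ∀x ∃y Rxy.
F1: condition met.
F2: fails — world c has no successor.
F3: condition met.
F4: condition met.

F1, F3, F4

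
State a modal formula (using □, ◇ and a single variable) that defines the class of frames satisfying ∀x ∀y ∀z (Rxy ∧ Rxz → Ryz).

◇ψ → □◇ψ

The condition is the Euclidean property. The 5 schema ◇ψ → □◇ψ defines it.
Suppose ◇ψ→□◇ψ is valid. Take Rxy, Rxz and set V(ψ)={y}. Then ◇ψ at x, so □◇ψ at x, so ◇ψ at z, so some w with Rzw has ψ; w=y, i.e. Rzy. By symmetry of the argument, Ryz.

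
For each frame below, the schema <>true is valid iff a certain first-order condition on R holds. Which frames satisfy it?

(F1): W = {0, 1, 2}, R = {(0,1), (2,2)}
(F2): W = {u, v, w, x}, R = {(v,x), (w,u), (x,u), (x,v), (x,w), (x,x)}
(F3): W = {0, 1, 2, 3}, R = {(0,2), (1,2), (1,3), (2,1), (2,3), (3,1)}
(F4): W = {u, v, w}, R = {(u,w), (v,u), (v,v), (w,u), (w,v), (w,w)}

Frame correspondent (Sahlqvist): forall x exists y Rxy — i.e. seriality.
(F1): fails — world 1 has no successor.
(F2): fails — world u has no successor.
(F3): holds.
(F4): holds.

(F3), (F4)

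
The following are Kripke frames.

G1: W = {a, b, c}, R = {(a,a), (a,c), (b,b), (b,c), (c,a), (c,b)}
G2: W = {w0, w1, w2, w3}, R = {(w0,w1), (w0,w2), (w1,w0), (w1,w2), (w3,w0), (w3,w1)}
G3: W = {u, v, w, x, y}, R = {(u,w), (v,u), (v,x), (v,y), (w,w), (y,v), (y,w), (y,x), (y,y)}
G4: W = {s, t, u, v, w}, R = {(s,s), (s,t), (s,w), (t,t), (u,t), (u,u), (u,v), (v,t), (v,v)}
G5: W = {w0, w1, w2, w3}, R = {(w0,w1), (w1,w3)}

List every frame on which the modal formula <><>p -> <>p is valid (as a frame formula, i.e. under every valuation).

G4

The schema corresponds to transitivity: forall x forall y forall z (Rxy & Ryz -> Rxz).
G1: fails — Rbc and Rca but not Rba.
G2: fails — Rw1w0 and Rw0w1 but not Rw1w1.
G3: fails — Rvu and Ruw but not Rvw.
G4: ✓.
G5: fails — Rw0w1 and Rw1w3 but not Rw0w3.
Valid on: G4.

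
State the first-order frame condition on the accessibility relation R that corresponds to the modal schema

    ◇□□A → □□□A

This is a Sahlqvist (Geach-type) schema ◇^1□^2A → □^3◇^0A.
Minimal-valuation argument: fix x; take any y with xR^1y and any z with xR^3z. Set V(A) to the set of worlds R-reachable from y in exactly 2 steps. Then □^2A holds at y, so the antecedent holds at x; validity forces ◇^0A at z, giving a w with zR^0w and yR^2w.
First-order correspondent: ∀x ∀y ∀z ((xRy ∧ xR³z) → ∃w (yR²w ∧ z = w)).

∀x ∀y ∀z ((xRy ∧ xR³z) → ∃w (yR²w ∧ z = w))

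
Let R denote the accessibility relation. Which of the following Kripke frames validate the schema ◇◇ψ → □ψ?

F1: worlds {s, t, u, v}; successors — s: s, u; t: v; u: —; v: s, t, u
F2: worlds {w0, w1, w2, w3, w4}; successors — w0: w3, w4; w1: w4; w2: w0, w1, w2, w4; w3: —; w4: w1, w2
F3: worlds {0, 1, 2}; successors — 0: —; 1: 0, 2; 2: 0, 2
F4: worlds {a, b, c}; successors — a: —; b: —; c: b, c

none

The schema corresponds to a generalized confluence (Geach) condition: ∀x ∀y ∀z ((xR²y ∧ xRz) → ∃w (y = w ∧ z = w)).
F1: fails — sR²s, sRu but s ≠ u.
F2: fails — w0R²w1, w0Rw3 but w1 ≠ w3.
F3: fails — 1R²0, 1R2 but 0 ≠ 2.
F4: fails — cR²b, cRc but b ≠ c.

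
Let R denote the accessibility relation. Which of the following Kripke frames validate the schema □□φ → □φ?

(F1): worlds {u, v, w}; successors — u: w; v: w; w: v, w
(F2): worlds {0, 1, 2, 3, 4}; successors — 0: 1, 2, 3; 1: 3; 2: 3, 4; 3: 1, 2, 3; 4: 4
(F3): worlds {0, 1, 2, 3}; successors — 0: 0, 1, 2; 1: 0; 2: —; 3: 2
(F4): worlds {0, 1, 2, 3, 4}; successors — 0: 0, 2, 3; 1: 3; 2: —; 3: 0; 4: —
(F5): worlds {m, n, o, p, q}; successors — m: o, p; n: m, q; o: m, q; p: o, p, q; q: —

(F1), (F2)

The schema corresponds to density: ∀x ∀y (Rxy → ∃z (Rxz ∧ Rzy)).
(F1): condition met.
(F2): condition met.
(F3): fails — R32 but no z with R3z and Rz2.
(F4): fails — R13 but no z with R1z and Rz3.
(F5): fails — Rom but no z with Roz and Rzm.
Valid on: (F1), (F2).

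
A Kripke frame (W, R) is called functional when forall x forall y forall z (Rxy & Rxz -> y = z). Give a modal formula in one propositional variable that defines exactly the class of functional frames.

◇s → □s

A defining formula is ◇s → □s (the CD axiom).
Suppose ◇s→□s is valid. Take Rxy, Rxz and set V(s)={y}. Then ◇s at x, so □s at x, so s at z, i.e. z=y.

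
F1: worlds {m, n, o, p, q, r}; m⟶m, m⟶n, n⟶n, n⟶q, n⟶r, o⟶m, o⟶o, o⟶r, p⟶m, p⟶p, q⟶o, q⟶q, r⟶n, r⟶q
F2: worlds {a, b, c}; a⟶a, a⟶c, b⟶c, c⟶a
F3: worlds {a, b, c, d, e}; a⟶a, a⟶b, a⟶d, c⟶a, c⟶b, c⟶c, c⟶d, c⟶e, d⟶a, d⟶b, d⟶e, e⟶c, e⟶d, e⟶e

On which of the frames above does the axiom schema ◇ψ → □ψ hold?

The schema corresponds to partial functionality: ∀x ∀y ∀z (Rxy ∧ Rxz → y = z).
F1: fails — m sees both m and n.
F2: fails — a sees both a and c.
F3: fails — a sees both a and b.
Valid on no frame.

none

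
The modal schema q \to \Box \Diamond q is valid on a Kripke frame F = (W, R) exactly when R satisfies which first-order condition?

Symmetry

Suppose q→□◇q is valid. Take Rxy and set V(q)={x}. Then q at x, so □◇q at x, so ◇q at y, so some z with Ryz has q; z=x, i.e. Ryx.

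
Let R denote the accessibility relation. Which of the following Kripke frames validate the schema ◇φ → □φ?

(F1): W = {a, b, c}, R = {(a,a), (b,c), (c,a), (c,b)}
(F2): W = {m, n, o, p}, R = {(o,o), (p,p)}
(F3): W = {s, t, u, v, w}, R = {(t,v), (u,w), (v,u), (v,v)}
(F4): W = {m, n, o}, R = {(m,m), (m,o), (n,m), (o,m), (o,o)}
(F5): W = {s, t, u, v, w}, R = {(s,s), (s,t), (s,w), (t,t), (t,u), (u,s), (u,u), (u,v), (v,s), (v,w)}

(F2)

Frame correspondent (Sahlqvist): ∀x ∀y ∀z (Rxy ∧ Rxz → y = z) — i.e. partial functionality.
(F1): fails — c sees both a and b.
(F2): satisfies the condition.
(F3): fails — v sees both u and v.
(F4): fails — m sees both m and o.
(F5): fails — s sees both s and t.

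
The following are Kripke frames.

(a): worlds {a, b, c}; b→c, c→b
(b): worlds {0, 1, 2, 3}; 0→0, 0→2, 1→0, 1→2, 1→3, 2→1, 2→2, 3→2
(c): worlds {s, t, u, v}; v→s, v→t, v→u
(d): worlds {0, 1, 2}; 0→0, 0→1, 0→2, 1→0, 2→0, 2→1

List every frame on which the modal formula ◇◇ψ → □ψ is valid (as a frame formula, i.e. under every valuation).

(c)

This is the axiom for a generalized confluence (Geach) condition; its first-order frame correspondent is ∀x ∀y ∀z ((xR²y ∧ xRz) → ∃w (y = w ∧ z = w)).
(a): fails — bR²b, bRc but b ≠ c.
(b): fails — 0R²0, 0R2 but 0 ≠ 2.
(c): condition met.
(d): fails — 0R²0, 0R1 but 0 ≠ 1.
Valid on: (c).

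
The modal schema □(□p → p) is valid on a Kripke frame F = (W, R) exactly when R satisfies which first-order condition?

This is the T□ axiom.
It corresponds to shift-reflexivity: ∀x ∀y (Rxy → Ryy).

shift-reflexivity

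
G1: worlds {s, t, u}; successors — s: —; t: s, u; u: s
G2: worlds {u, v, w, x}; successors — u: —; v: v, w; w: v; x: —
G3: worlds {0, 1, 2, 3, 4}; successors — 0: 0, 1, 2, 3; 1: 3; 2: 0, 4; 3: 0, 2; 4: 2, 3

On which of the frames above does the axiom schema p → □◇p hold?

The schema corresponds to symmetry: ∀x ∀y (Rxy → Ryx).
G1: fails — Rus but not Rsu.
G2: condition met.
G3: fails — R32 but not R23.

G2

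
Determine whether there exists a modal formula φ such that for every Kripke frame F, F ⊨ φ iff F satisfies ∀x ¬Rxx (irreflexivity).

Modal frame validity is preserved under surjective bounded morphisms.
The 4-cycle (worlds w0,w1,w2,w3 with w0→w1→w2→w3→w0) is irreflexive, and the map sending every world to a single reflexive point • is a surjective bounded morphism (forth: every edge maps to (•,•); back: every world has a successor). So any modal formula valid on the 4-cycle is also valid on the reflexive point, which is not irreflexive.
So the class is not modally definable.

No — not modally definable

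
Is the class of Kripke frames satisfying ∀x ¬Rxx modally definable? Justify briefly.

Any modally definable frame class is closed under surjective bounded morphisms.
The 5-cycle (worlds w0,w1,w2,w3,w4 with w0→w1→w2→w3→w4→w0) is irreflexive, and the map sending every world to a single reflexive point • is a surjective bounded morphism (forth: every edge maps to (•,•); back: every world has a successor). So any modal formula valid on the 5-cycle is also valid on the reflexive point, which is not irreflexive.
Hence irreflexivity is not modally definable.

Not definable by any modal formula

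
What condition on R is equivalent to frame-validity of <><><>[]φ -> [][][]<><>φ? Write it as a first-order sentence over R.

This is a Sahlqvist (Geach-type) schema ◇^3□^1φ → □^3◇^2φ.
First-order correspondent: forall x forall y forall z ((x R^3 y & x R^3 z) -> exists w (yRw & z R^2 w)).

forall x forall y forall z ((x R^3 y & x R^3 z) -> exists w (yRw & z R^2 w))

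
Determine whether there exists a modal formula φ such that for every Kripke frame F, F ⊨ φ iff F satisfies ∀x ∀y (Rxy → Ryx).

Definable; p → □◇p defines it

The condition is symmetry. A defining modal formula is p → □◇p.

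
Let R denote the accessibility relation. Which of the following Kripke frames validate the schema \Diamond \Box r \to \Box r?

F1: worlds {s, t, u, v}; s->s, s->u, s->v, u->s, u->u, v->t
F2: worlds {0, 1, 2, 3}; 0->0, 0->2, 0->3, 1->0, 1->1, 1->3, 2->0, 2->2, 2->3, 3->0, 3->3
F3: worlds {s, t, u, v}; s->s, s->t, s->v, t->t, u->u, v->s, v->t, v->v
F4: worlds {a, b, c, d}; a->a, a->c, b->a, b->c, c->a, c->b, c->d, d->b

none

Frame correspondent (Sahlqvist): \forall x \forall y \forall z (Rxy \wedge Rxz \to Ryz) — i.e. the Euclidean property.
F1: fails — Rsv and Rsv but not Rvv.
F2: fails — R03 and R02 but not R32.
F3: fails — Rst and Rsv but not Rtv.
F4: fails — Rac and Rac but not Rcc.
Valid on no frame.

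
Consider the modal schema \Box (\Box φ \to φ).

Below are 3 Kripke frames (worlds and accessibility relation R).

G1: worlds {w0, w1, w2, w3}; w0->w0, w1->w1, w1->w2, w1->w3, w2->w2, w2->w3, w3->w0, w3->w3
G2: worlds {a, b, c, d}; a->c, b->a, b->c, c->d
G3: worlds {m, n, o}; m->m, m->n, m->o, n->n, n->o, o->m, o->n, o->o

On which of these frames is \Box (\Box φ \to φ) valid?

G1, G3

This is the axiom for shift-reflexivity; its first-order frame correspondent is \forall x \forall y (Rxy \to Ryy).
G1: condition met.
G2: fails — Rac but not Rcc.
G3: condition met.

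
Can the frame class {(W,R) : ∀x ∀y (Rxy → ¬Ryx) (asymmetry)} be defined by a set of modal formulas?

If a class were modally definable it would be closed under surjective bounded morphisms (Goldblatt–Thomason).
The 4-cycle (worlds s,t,u,v with s→t→u→v→s) is asymmetric. Mapping every world to a single reflexive point • is a surjective bounded morphism, and the reflexive point is not asymmetric (R•• but asymmetry requires ¬R••).
So the class is not modally definable.

No — not modally definable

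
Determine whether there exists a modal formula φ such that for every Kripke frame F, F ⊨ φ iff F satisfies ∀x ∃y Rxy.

This is a Sahlqvist condition; the D axiom □p → ◇p defines it.
Suppose □p→◇p is valid. At any x set V(p)=W. Then □p at x, so ◇p at x, so x has a successor.

Definable; □p → ◇p defines it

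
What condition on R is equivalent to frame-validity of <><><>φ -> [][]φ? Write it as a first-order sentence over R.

forall x forall y forall z ((x R^3 y & x R^2 z) -> exists w (y = w & z = w))

This is a Sahlqvist (Geach-type) schema ◇^3□^0φ → □^2◇^0φ.
First-order correspondent: forall x forall y forall z ((x R^3 y & x R^2 z) -> exists w (y = w & z = w)).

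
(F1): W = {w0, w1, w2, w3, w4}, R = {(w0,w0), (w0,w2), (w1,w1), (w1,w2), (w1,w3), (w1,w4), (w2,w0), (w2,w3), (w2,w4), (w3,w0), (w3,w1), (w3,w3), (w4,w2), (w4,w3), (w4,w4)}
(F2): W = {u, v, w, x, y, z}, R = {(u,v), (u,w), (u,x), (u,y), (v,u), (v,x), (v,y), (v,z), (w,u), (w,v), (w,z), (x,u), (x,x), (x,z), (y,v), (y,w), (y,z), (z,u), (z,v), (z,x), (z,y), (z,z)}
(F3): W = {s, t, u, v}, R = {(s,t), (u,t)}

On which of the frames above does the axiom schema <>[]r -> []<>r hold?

(F1), (F2)

This is the axiom for convergence; its first-order frame correspondent is forall x forall y forall z (Rxy & Rxz -> exists w (Ryw & Rzw)).
(F1): condition met.
(F2): condition met.
(F3): fails — Rst and Rst but t and t have no common successor.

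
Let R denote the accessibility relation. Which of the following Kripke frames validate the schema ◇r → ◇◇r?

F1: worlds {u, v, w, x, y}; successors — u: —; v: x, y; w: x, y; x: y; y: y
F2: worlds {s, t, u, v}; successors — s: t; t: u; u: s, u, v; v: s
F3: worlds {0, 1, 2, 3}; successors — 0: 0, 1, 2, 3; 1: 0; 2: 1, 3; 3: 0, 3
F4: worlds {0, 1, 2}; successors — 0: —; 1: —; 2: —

F4

The schema corresponds to a generalized confluence (Geach) condition: ∀x ∀y (xRy → ∃w (y = w ∧ xR²w)).
F1: fails — vRx but no t with x=t and vR²t.
F2: fails — sRt but no w with t=w and sR²w.
F3: fails — 2R1 but no w with 1=w and 2R²w.
F4: ✓.
Valid on: F4.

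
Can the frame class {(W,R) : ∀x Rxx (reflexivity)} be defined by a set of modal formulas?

Yes — defined by □q → q

Yes: it is reflexivity, defined by the T schema □q → q.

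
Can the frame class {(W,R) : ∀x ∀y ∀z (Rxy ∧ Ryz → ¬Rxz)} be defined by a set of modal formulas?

If a class were modally definable it would be closed under surjective bounded morphisms (Goldblatt–Thomason).
The 7-cycle (worlds w0,w1,w2,w3,w4,w5,w6 with w0→w1→w2→w3→w4→w5→w6→w0) is intransitive. Mapping every world to a single reflexive point • is a surjective bounded morphism; the reflexive point is not intransitive (R••∧R•• but R••).
Hence intransitivity is not modally definable.

No — not modally definable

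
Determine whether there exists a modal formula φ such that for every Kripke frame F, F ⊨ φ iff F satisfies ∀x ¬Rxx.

Not modally definable

Any modally definable frame class is closed under surjective bounded morphisms.
The 2-cycle (worlds w0,w1 with w0→w1→w0) is irreflexive, and the map sending every world to a single reflexive point • is a surjective bounded morphism (forth: every edge maps to (•,•); back: every world has a successor). So any modal formula valid on the 2-cycle is also valid on the reflexive point, which is not irreflexive.
So the class is not modally definable.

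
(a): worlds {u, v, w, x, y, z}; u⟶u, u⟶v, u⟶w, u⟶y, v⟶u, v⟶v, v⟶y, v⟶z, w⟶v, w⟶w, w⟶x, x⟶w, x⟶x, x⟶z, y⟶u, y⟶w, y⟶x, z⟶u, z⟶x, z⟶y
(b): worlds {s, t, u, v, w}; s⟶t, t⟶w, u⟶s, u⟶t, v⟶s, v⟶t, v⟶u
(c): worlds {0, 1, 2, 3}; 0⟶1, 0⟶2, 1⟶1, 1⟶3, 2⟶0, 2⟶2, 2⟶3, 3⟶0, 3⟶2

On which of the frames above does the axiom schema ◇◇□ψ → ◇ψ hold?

(a)

The schema corresponds to a generalized confluence (Geach) condition: ∀x ∀y (xR²y → ∃w (yRw ∧ xRw)).
(a): satisfies the condition.
(b): fails — sR²w but no w* with wRw* and sRw*.
(c): fails — 1R²3 but no w with 3Rw and 1Rw.
Valid on: (a).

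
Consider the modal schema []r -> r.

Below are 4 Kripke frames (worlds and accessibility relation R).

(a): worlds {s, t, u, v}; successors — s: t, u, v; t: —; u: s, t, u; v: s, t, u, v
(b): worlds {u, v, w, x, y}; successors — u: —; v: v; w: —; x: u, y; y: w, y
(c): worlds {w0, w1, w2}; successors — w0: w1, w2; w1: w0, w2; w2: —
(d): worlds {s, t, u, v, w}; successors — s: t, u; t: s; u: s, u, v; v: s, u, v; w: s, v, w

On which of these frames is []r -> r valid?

none

This is the axiom for reflexivity; its first-order frame correspondent is forall x Rxx.
(a): fails — world s does not see itself.
(b): fails — world u does not see itself.
(c): fails — world w0 does not see itself.
(d): fails — world s does not see itself.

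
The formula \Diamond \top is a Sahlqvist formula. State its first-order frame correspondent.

◇⊤ holds at w iff w has a successor, so frame-validity of ◇⊤ is exactly seriality. Equivalently via □p → ◇p:
Suppose □p→◇p is valid. At any x set V(p)=W. Then □p at x, so ◇p at x, so x has a successor.
The converse is a direct semantic check.
Frame condition: \forall x \exists y Rxy.

Seriality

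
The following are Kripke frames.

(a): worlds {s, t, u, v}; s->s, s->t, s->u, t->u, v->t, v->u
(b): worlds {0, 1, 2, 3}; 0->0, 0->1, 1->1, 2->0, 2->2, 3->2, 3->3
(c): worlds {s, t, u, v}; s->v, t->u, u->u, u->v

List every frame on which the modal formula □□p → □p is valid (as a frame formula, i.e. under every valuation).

This is the axiom for density; its first-order frame correspondent is ∀x ∀y (Rxy → ∃z (Rxz ∧ Rzy)).
(a): fails — Rvt but no z with Rvz and Rzt.
(b): holds.
(c): fails — Rsv but no z with Rsz and Rzv.
Valid on: (b).

(b)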